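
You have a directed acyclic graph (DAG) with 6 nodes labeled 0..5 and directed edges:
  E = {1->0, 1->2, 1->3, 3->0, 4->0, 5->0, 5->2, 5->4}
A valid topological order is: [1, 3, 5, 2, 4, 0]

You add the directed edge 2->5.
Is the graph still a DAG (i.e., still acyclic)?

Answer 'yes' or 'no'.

Answer: no

Derivation:
Given toposort: [1, 3, 5, 2, 4, 0]
Position of 2: index 3; position of 5: index 2
New edge 2->5: backward (u after v in old order)
Backward edge: old toposort is now invalid. Check if this creates a cycle.
Does 5 already reach 2? Reachable from 5: [0, 2, 4, 5]. YES -> cycle!
Still a DAG? no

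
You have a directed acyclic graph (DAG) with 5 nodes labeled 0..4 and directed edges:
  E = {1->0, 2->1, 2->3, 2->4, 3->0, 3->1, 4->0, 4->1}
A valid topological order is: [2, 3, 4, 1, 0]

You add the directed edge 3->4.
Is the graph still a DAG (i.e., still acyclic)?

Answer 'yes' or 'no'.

Given toposort: [2, 3, 4, 1, 0]
Position of 3: index 1; position of 4: index 2
New edge 3->4: forward
Forward edge: respects the existing order. Still a DAG, same toposort still valid.
Still a DAG? yes

Answer: yes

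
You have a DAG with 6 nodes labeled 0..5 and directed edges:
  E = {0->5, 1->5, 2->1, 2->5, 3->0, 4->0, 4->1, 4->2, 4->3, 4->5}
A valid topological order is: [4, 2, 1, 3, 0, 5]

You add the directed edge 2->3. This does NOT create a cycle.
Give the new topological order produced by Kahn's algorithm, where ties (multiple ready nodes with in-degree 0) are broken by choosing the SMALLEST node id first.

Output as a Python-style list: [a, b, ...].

Old toposort: [4, 2, 1, 3, 0, 5]
Added edge: 2->3
Position of 2 (1) < position of 3 (3). Old order still valid.
Run Kahn's algorithm (break ties by smallest node id):
  initial in-degrees: [2, 2, 1, 2, 0, 4]
  ready (indeg=0): [4]
  pop 4: indeg[0]->1; indeg[1]->1; indeg[2]->0; indeg[3]->1; indeg[5]->3 | ready=[2] | order so far=[4]
  pop 2: indeg[1]->0; indeg[3]->0; indeg[5]->2 | ready=[1, 3] | order so far=[4, 2]
  pop 1: indeg[5]->1 | ready=[3] | order so far=[4, 2, 1]
  pop 3: indeg[0]->0 | ready=[0] | order so far=[4, 2, 1, 3]
  pop 0: indeg[5]->0 | ready=[5] | order so far=[4, 2, 1, 3, 0]
  pop 5: no out-edges | ready=[] | order so far=[4, 2, 1, 3, 0, 5]
  Result: [4, 2, 1, 3, 0, 5]

Answer: [4, 2, 1, 3, 0, 5]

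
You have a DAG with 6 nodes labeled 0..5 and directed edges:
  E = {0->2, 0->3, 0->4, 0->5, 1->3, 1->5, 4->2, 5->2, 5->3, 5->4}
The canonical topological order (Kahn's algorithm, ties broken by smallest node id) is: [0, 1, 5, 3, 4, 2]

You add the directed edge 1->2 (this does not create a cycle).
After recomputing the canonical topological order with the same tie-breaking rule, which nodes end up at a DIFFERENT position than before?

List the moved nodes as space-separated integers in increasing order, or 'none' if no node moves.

Old toposort: [0, 1, 5, 3, 4, 2]
Added edge 1->2
Recompute Kahn (smallest-id tiebreak):
  initial in-degrees: [0, 0, 4, 3, 2, 2]
  ready (indeg=0): [0, 1]
  pop 0: indeg[2]->3; indeg[3]->2; indeg[4]->1; indeg[5]->1 | ready=[1] | order so far=[0]
  pop 1: indeg[2]->2; indeg[3]->1; indeg[5]->0 | ready=[5] | order so far=[0, 1]
  pop 5: indeg[2]->1; indeg[3]->0; indeg[4]->0 | ready=[3, 4] | order so far=[0, 1, 5]
  pop 3: no out-edges | ready=[4] | order so far=[0, 1, 5, 3]
  pop 4: indeg[2]->0 | ready=[2] | order so far=[0, 1, 5, 3, 4]
  pop 2: no out-edges | ready=[] | order so far=[0, 1, 5, 3, 4, 2]
New canonical toposort: [0, 1, 5, 3, 4, 2]
Compare positions:
  Node 0: index 0 -> 0 (same)
  Node 1: index 1 -> 1 (same)
  Node 2: index 5 -> 5 (same)
  Node 3: index 3 -> 3 (same)
  Node 4: index 4 -> 4 (same)
  Node 5: index 2 -> 2 (same)
Nodes that changed position: none

Answer: none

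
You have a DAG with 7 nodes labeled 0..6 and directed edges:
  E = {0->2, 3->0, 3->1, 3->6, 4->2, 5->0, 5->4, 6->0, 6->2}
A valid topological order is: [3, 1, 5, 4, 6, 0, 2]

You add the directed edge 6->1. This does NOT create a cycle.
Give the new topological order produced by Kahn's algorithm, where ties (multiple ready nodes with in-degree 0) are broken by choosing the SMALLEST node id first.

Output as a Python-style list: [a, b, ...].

Old toposort: [3, 1, 5, 4, 6, 0, 2]
Added edge: 6->1
Position of 6 (4) > position of 1 (1). Must reorder: 6 must now come before 1.
Run Kahn's algorithm (break ties by smallest node id):
  initial in-degrees: [3, 2, 3, 0, 1, 0, 1]
  ready (indeg=0): [3, 5]
  pop 3: indeg[0]->2; indeg[1]->1; indeg[6]->0 | ready=[5, 6] | order so far=[3]
  pop 5: indeg[0]->1; indeg[4]->0 | ready=[4, 6] | order so far=[3, 5]
  pop 4: indeg[2]->2 | ready=[6] | order so far=[3, 5, 4]
  pop 6: indeg[0]->0; indeg[1]->0; indeg[2]->1 | ready=[0, 1] | order so far=[3, 5, 4, 6]
  pop 0: indeg[2]->0 | ready=[1, 2] | order so far=[3, 5, 4, 6, 0]
  pop 1: no out-edges | ready=[2] | order so far=[3, 5, 4, 6, 0, 1]
  pop 2: no out-edges | ready=[] | order so far=[3, 5, 4, 6, 0, 1, 2]
  Result: [3, 5, 4, 6, 0, 1, 2]

Answer: [3, 5, 4, 6, 0, 1, 2]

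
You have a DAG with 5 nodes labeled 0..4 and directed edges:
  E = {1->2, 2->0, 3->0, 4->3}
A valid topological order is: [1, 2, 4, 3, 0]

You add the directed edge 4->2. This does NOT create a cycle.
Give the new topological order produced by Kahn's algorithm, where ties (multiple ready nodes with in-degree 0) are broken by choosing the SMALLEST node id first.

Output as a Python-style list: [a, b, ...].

Old toposort: [1, 2, 4, 3, 0]
Added edge: 4->2
Position of 4 (2) > position of 2 (1). Must reorder: 4 must now come before 2.
Run Kahn's algorithm (break ties by smallest node id):
  initial in-degrees: [2, 0, 2, 1, 0]
  ready (indeg=0): [1, 4]
  pop 1: indeg[2]->1 | ready=[4] | order so far=[1]
  pop 4: indeg[2]->0; indeg[3]->0 | ready=[2, 3] | order so far=[1, 4]
  pop 2: indeg[0]->1 | ready=[3] | order so far=[1, 4, 2]
  pop 3: indeg[0]->0 | ready=[0] | order so far=[1, 4, 2, 3]
  pop 0: no out-edges | ready=[] | order so far=[1, 4, 2, 3, 0]
  Result: [1, 4, 2, 3, 0]

Answer: [1, 4, 2, 3, 0]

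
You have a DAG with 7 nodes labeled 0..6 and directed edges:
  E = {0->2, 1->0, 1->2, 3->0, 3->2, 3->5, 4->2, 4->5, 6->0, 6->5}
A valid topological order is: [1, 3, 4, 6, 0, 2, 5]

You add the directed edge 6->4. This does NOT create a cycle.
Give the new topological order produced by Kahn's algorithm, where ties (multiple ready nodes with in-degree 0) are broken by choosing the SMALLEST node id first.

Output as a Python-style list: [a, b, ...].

Answer: [1, 3, 6, 0, 4, 2, 5]

Derivation:
Old toposort: [1, 3, 4, 6, 0, 2, 5]
Added edge: 6->4
Position of 6 (3) > position of 4 (2). Must reorder: 6 must now come before 4.
Run Kahn's algorithm (break ties by smallest node id):
  initial in-degrees: [3, 0, 4, 0, 1, 3, 0]
  ready (indeg=0): [1, 3, 6]
  pop 1: indeg[0]->2; indeg[2]->3 | ready=[3, 6] | order so far=[1]
  pop 3: indeg[0]->1; indeg[2]->2; indeg[5]->2 | ready=[6] | order so far=[1, 3]
  pop 6: indeg[0]->0; indeg[4]->0; indeg[5]->1 | ready=[0, 4] | order so far=[1, 3, 6]
  pop 0: indeg[2]->1 | ready=[4] | order so far=[1, 3, 6, 0]
  pop 4: indeg[2]->0; indeg[5]->0 | ready=[2, 5] | order so far=[1, 3, 6, 0, 4]
  pop 2: no out-edges | ready=[5] | order so far=[1, 3, 6, 0, 4, 2]
  pop 5: no out-edges | ready=[] | order so far=[1, 3, 6, 0, 4, 2, 5]
  Result: [1, 3, 6, 0, 4, 2, 5]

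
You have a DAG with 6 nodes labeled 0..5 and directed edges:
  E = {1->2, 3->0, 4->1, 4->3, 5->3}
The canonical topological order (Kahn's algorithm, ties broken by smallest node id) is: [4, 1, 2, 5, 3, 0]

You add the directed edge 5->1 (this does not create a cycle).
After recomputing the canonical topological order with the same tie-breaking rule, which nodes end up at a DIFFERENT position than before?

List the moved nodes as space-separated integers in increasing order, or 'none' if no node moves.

Old toposort: [4, 1, 2, 5, 3, 0]
Added edge 5->1
Recompute Kahn (smallest-id tiebreak):
  initial in-degrees: [1, 2, 1, 2, 0, 0]
  ready (indeg=0): [4, 5]
  pop 4: indeg[1]->1; indeg[3]->1 | ready=[5] | order so far=[4]
  pop 5: indeg[1]->0; indeg[3]->0 | ready=[1, 3] | order so far=[4, 5]
  pop 1: indeg[2]->0 | ready=[2, 3] | order so far=[4, 5, 1]
  pop 2: no out-edges | ready=[3] | order so far=[4, 5, 1, 2]
  pop 3: indeg[0]->0 | ready=[0] | order so far=[4, 5, 1, 2, 3]
  pop 0: no out-edges | ready=[] | order so far=[4, 5, 1, 2, 3, 0]
New canonical toposort: [4, 5, 1, 2, 3, 0]
Compare positions:
  Node 0: index 5 -> 5 (same)
  Node 1: index 1 -> 2 (moved)
  Node 2: index 2 -> 3 (moved)
  Node 3: index 4 -> 4 (same)
  Node 4: index 0 -> 0 (same)
  Node 5: index 3 -> 1 (moved)
Nodes that changed position: 1 2 5

Answer: 1 2 5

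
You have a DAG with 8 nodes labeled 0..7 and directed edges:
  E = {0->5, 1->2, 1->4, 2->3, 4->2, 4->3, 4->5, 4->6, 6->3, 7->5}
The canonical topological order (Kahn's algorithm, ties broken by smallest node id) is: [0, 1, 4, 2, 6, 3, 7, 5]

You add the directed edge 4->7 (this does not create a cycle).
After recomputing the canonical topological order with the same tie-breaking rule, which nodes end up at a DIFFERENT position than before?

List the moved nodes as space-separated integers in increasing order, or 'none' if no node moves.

Old toposort: [0, 1, 4, 2, 6, 3, 7, 5]
Added edge 4->7
Recompute Kahn (smallest-id tiebreak):
  initial in-degrees: [0, 0, 2, 3, 1, 3, 1, 1]
  ready (indeg=0): [0, 1]
  pop 0: indeg[5]->2 | ready=[1] | order so far=[0]
  pop 1: indeg[2]->1; indeg[4]->0 | ready=[4] | order so far=[0, 1]
  pop 4: indeg[2]->0; indeg[3]->2; indeg[5]->1; indeg[6]->0; indeg[7]->0 | ready=[2, 6, 7] | order so far=[0, 1, 4]
  pop 2: indeg[3]->1 | ready=[6, 7] | order so far=[0, 1, 4, 2]
  pop 6: indeg[3]->0 | ready=[3, 7] | order so far=[0, 1, 4, 2, 6]
  pop 3: no out-edges | ready=[7] | order so far=[0, 1, 4, 2, 6, 3]
  pop 7: indeg[5]->0 | ready=[5] | order so far=[0, 1, 4, 2, 6, 3, 7]
  pop 5: no out-edges | ready=[] | order so far=[0, 1, 4, 2, 6, 3, 7, 5]
New canonical toposort: [0, 1, 4, 2, 6, 3, 7, 5]
Compare positions:
  Node 0: index 0 -> 0 (same)
  Node 1: index 1 -> 1 (same)
  Node 2: index 3 -> 3 (same)
  Node 3: index 5 -> 5 (same)
  Node 4: index 2 -> 2 (same)
  Node 5: index 7 -> 7 (same)
  Node 6: index 4 -> 4 (same)
  Node 7: index 6 -> 6 (same)
Nodes that changed position: none

Answer: none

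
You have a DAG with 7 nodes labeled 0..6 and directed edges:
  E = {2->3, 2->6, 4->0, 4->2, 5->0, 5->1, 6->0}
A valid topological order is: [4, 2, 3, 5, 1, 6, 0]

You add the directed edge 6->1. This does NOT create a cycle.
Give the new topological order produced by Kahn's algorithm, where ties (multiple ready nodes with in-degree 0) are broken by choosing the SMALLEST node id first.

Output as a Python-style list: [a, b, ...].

Answer: [4, 2, 3, 5, 6, 0, 1]

Derivation:
Old toposort: [4, 2, 3, 5, 1, 6, 0]
Added edge: 6->1
Position of 6 (5) > position of 1 (4). Must reorder: 6 must now come before 1.
Run Kahn's algorithm (break ties by smallest node id):
  initial in-degrees: [3, 2, 1, 1, 0, 0, 1]
  ready (indeg=0): [4, 5]
  pop 4: indeg[0]->2; indeg[2]->0 | ready=[2, 5] | order so far=[4]
  pop 2: indeg[3]->0; indeg[6]->0 | ready=[3, 5, 6] | order so far=[4, 2]
  pop 3: no out-edges | ready=[5, 6] | order so far=[4, 2, 3]
  pop 5: indeg[0]->1; indeg[1]->1 | ready=[6] | order so far=[4, 2, 3, 5]
  pop 6: indeg[0]->0; indeg[1]->0 | ready=[0, 1] | order so far=[4, 2, 3, 5, 6]
  pop 0: no out-edges | ready=[1] | order so far=[4, 2, 3, 5, 6, 0]
  pop 1: no out-edges | ready=[] | order so far=[4, 2, 3, 5, 6, 0, 1]
  Result: [4, 2, 3, 5, 6, 0, 1]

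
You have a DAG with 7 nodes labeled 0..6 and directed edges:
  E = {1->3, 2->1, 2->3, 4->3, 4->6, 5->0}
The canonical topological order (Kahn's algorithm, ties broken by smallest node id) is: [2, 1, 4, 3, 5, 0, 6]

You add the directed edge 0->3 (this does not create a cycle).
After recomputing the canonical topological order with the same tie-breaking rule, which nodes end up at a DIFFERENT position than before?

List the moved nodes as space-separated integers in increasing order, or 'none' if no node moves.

Old toposort: [2, 1, 4, 3, 5, 0, 6]
Added edge 0->3
Recompute Kahn (smallest-id tiebreak):
  initial in-degrees: [1, 1, 0, 4, 0, 0, 1]
  ready (indeg=0): [2, 4, 5]
  pop 2: indeg[1]->0; indeg[3]->3 | ready=[1, 4, 5] | order so far=[2]
  pop 1: indeg[3]->2 | ready=[4, 5] | order so far=[2, 1]
  pop 4: indeg[3]->1; indeg[6]->0 | ready=[5, 6] | order so far=[2, 1, 4]
  pop 5: indeg[0]->0 | ready=[0, 6] | order so far=[2, 1, 4, 5]
  pop 0: indeg[3]->0 | ready=[3, 6] | order so far=[2, 1, 4, 5, 0]
  pop 3: no out-edges | ready=[6] | order so far=[2, 1, 4, 5, 0, 3]
  pop 6: no out-edges | ready=[] | order so far=[2, 1, 4, 5, 0, 3, 6]
New canonical toposort: [2, 1, 4, 5, 0, 3, 6]
Compare positions:
  Node 0: index 5 -> 4 (moved)
  Node 1: index 1 -> 1 (same)
  Node 2: index 0 -> 0 (same)
  Node 3: index 3 -> 5 (moved)
  Node 4: index 2 -> 2 (same)
  Node 5: index 4 -> 3 (moved)
  Node 6: index 6 -> 6 (same)
Nodes that changed position: 0 3 5

Answer: 0 3 5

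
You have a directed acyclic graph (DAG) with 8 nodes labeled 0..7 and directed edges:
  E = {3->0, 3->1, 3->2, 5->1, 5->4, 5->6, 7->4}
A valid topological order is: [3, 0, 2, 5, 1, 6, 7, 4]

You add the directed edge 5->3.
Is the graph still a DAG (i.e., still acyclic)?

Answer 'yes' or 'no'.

Answer: yes

Derivation:
Given toposort: [3, 0, 2, 5, 1, 6, 7, 4]
Position of 5: index 3; position of 3: index 0
New edge 5->3: backward (u after v in old order)
Backward edge: old toposort is now invalid. Check if this creates a cycle.
Does 3 already reach 5? Reachable from 3: [0, 1, 2, 3]. NO -> still a DAG (reorder needed).
Still a DAG? yes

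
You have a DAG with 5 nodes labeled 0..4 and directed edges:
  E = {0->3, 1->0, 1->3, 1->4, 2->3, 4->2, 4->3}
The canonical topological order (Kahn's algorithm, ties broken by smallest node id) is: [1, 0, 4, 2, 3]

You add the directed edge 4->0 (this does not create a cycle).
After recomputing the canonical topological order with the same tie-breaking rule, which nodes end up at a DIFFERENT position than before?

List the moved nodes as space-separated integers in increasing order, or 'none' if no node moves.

Old toposort: [1, 0, 4, 2, 3]
Added edge 4->0
Recompute Kahn (smallest-id tiebreak):
  initial in-degrees: [2, 0, 1, 4, 1]
  ready (indeg=0): [1]
  pop 1: indeg[0]->1; indeg[3]->3; indeg[4]->0 | ready=[4] | order so far=[1]
  pop 4: indeg[0]->0; indeg[2]->0; indeg[3]->2 | ready=[0, 2] | order so far=[1, 4]
  pop 0: indeg[3]->1 | ready=[2] | order so far=[1, 4, 0]
  pop 2: indeg[3]->0 | ready=[3] | order so far=[1, 4, 0, 2]
  pop 3: no out-edges | ready=[] | order so far=[1, 4, 0, 2, 3]
New canonical toposort: [1, 4, 0, 2, 3]
Compare positions:
  Node 0: index 1 -> 2 (moved)
  Node 1: index 0 -> 0 (same)
  Node 2: index 3 -> 3 (same)
  Node 3: index 4 -> 4 (same)
  Node 4: index 2 -> 1 (moved)
Nodes that changed position: 0 4

Answer: 0 4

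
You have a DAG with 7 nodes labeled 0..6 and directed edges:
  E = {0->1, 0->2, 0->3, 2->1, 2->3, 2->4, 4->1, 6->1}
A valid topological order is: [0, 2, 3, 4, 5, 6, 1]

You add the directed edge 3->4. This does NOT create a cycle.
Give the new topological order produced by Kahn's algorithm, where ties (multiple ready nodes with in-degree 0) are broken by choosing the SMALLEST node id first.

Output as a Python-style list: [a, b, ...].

Answer: [0, 2, 3, 4, 5, 6, 1]

Derivation:
Old toposort: [0, 2, 3, 4, 5, 6, 1]
Added edge: 3->4
Position of 3 (2) < position of 4 (3). Old order still valid.
Run Kahn's algorithm (break ties by smallest node id):
  initial in-degrees: [0, 4, 1, 2, 2, 0, 0]
  ready (indeg=0): [0, 5, 6]
  pop 0: indeg[1]->3; indeg[2]->0; indeg[3]->1 | ready=[2, 5, 6] | order so far=[0]
  pop 2: indeg[1]->2; indeg[3]->0; indeg[4]->1 | ready=[3, 5, 6] | order so far=[0, 2]
  pop 3: indeg[4]->0 | ready=[4, 5, 6] | order so far=[0, 2, 3]
  pop 4: indeg[1]->1 | ready=[5, 6] | order so far=[0, 2, 3, 4]
  pop 5: no out-edges | ready=[6] | order so far=[0, 2, 3, 4, 5]
  pop 6: indeg[1]->0 | ready=[1] | order so far=[0, 2, 3, 4, 5, 6]
  pop 1: no out-edges | ready=[] | order so far=[0, 2, 3, 4, 5, 6, 1]
  Result: [0, 2, 3, 4, 5, 6, 1]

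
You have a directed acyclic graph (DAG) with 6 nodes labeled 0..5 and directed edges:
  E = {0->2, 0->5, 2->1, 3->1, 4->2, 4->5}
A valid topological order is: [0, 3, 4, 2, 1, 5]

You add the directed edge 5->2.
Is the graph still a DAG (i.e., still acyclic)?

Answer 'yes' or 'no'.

Given toposort: [0, 3, 4, 2, 1, 5]
Position of 5: index 5; position of 2: index 3
New edge 5->2: backward (u after v in old order)
Backward edge: old toposort is now invalid. Check if this creates a cycle.
Does 2 already reach 5? Reachable from 2: [1, 2]. NO -> still a DAG (reorder needed).
Still a DAG? yes

Answer: yes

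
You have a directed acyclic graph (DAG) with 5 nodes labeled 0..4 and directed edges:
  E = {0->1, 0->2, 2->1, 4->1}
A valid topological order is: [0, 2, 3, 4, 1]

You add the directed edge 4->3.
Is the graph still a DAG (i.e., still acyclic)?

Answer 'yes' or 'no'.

Answer: yes

Derivation:
Given toposort: [0, 2, 3, 4, 1]
Position of 4: index 3; position of 3: index 2
New edge 4->3: backward (u after v in old order)
Backward edge: old toposort is now invalid. Check if this creates a cycle.
Does 3 already reach 4? Reachable from 3: [3]. NO -> still a DAG (reorder needed).
Still a DAG? yes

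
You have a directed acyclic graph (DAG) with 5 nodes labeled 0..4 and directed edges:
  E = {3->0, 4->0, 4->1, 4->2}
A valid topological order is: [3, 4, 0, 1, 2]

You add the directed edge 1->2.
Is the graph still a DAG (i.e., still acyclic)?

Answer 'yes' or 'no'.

Answer: yes

Derivation:
Given toposort: [3, 4, 0, 1, 2]
Position of 1: index 3; position of 2: index 4
New edge 1->2: forward
Forward edge: respects the existing order. Still a DAG, same toposort still valid.
Still a DAG? yes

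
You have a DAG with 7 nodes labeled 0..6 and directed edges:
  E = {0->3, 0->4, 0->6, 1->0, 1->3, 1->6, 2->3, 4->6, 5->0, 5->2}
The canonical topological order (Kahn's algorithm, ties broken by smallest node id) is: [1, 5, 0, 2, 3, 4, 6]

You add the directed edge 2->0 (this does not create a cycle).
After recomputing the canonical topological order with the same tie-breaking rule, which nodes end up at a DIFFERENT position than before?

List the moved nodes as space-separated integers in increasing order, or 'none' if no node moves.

Old toposort: [1, 5, 0, 2, 3, 4, 6]
Added edge 2->0
Recompute Kahn (smallest-id tiebreak):
  initial in-degrees: [3, 0, 1, 3, 1, 0, 3]
  ready (indeg=0): [1, 5]
  pop 1: indeg[0]->2; indeg[3]->2; indeg[6]->2 | ready=[5] | order so far=[1]
  pop 5: indeg[0]->1; indeg[2]->0 | ready=[2] | order so far=[1, 5]
  pop 2: indeg[0]->0; indeg[3]->1 | ready=[0] | order so far=[1, 5, 2]
  pop 0: indeg[3]->0; indeg[4]->0; indeg[6]->1 | ready=[3, 4] | order so far=[1, 5, 2, 0]
  pop 3: no out-edges | ready=[4] | order so far=[1, 5, 2, 0, 3]
  pop 4: indeg[6]->0 | ready=[6] | order so far=[1, 5, 2, 0, 3, 4]
  pop 6: no out-edges | ready=[] | order so far=[1, 5, 2, 0, 3, 4, 6]
New canonical toposort: [1, 5, 2, 0, 3, 4, 6]
Compare positions:
  Node 0: index 2 -> 3 (moved)
  Node 1: index 0 -> 0 (same)
  Node 2: index 3 -> 2 (moved)
  Node 3: index 4 -> 4 (same)
  Node 4: index 5 -> 5 (same)
  Node 5: index 1 -> 1 (same)
  Node 6: index 6 -> 6 (same)
Nodes that changed position: 0 2

Answer: 0 2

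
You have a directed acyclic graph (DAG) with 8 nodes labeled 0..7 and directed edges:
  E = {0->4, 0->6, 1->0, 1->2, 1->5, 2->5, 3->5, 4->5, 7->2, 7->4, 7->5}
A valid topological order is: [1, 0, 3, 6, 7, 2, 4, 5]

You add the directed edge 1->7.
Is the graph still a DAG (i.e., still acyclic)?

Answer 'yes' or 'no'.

Given toposort: [1, 0, 3, 6, 7, 2, 4, 5]
Position of 1: index 0; position of 7: index 4
New edge 1->7: forward
Forward edge: respects the existing order. Still a DAG, same toposort still valid.
Still a DAG? yes

Answer: yes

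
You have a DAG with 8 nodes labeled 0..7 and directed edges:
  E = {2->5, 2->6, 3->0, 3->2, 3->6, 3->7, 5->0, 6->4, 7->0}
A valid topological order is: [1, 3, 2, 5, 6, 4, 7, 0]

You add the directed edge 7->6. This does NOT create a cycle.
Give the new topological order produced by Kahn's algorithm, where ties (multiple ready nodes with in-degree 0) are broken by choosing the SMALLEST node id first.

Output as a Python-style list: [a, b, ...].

Answer: [1, 3, 2, 5, 7, 0, 6, 4]

Derivation:
Old toposort: [1, 3, 2, 5, 6, 4, 7, 0]
Added edge: 7->6
Position of 7 (6) > position of 6 (4). Must reorder: 7 must now come before 6.
Run Kahn's algorithm (break ties by smallest node id):
  initial in-degrees: [3, 0, 1, 0, 1, 1, 3, 1]
  ready (indeg=0): [1, 3]
  pop 1: no out-edges | ready=[3] | order so far=[1]
  pop 3: indeg[0]->2; indeg[2]->0; indeg[6]->2; indeg[7]->0 | ready=[2, 7] | order so far=[1, 3]
  pop 2: indeg[5]->0; indeg[6]->1 | ready=[5, 7] | order so far=[1, 3, 2]
  pop 5: indeg[0]->1 | ready=[7] | order so far=[1, 3, 2, 5]
  pop 7: indeg[0]->0; indeg[6]->0 | ready=[0, 6] | order so far=[1, 3, 2, 5, 7]
  pop 0: no out-edges | ready=[6] | order so far=[1, 3, 2, 5, 7, 0]
  pop 6: indeg[4]->0 | ready=[4] | order so far=[1, 3, 2, 5, 7, 0, 6]
  pop 4: no out-edges | ready=[] | order so far=[1, 3, 2, 5, 7, 0, 6, 4]
  Result: [1, 3, 2, 5, 7, 0, 6, 4]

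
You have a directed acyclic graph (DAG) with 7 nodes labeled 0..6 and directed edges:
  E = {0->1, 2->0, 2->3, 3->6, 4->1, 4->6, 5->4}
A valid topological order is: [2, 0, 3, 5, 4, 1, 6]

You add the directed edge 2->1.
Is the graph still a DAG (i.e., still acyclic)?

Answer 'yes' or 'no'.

Given toposort: [2, 0, 3, 5, 4, 1, 6]
Position of 2: index 0; position of 1: index 5
New edge 2->1: forward
Forward edge: respects the existing order. Still a DAG, same toposort still valid.
Still a DAG? yes

Answer: yes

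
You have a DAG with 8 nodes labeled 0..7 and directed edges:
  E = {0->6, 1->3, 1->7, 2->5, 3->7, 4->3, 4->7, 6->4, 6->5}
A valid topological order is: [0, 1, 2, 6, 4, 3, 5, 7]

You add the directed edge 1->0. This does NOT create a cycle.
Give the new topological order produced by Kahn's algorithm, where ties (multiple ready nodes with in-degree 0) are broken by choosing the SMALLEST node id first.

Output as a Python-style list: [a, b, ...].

Answer: [1, 0, 2, 6, 4, 3, 5, 7]

Derivation:
Old toposort: [0, 1, 2, 6, 4, 3, 5, 7]
Added edge: 1->0
Position of 1 (1) > position of 0 (0). Must reorder: 1 must now come before 0.
Run Kahn's algorithm (break ties by smallest node id):
  initial in-degrees: [1, 0, 0, 2, 1, 2, 1, 3]
  ready (indeg=0): [1, 2]
  pop 1: indeg[0]->0; indeg[3]->1; indeg[7]->2 | ready=[0, 2] | order so far=[1]
  pop 0: indeg[6]->0 | ready=[2, 6] | order so far=[1, 0]
  pop 2: indeg[5]->1 | ready=[6] | order so far=[1, 0, 2]
  pop 6: indeg[4]->0; indeg[5]->0 | ready=[4, 5] | order so far=[1, 0, 2, 6]
  pop 4: indeg[3]->0; indeg[7]->1 | ready=[3, 5] | order so far=[1, 0, 2, 6, 4]
  pop 3: indeg[7]->0 | ready=[5, 7] | order so far=[1, 0, 2, 6, 4, 3]
  pop 5: no out-edges | ready=[7] | order so far=[1, 0, 2, 6, 4, 3, 5]
  pop 7: no out-edges | ready=[] | order so far=[1, 0, 2, 6, 4, 3, 5, 7]
  Result: [1, 0, 2, 6, 4, 3, 5, 7]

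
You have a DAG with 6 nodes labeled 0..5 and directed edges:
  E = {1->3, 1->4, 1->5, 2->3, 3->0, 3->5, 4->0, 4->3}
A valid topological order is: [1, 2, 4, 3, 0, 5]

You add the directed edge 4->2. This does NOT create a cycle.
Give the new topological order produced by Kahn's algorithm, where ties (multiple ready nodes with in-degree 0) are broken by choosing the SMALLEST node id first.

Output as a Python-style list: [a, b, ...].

Answer: [1, 4, 2, 3, 0, 5]

Derivation:
Old toposort: [1, 2, 4, 3, 0, 5]
Added edge: 4->2
Position of 4 (2) > position of 2 (1). Must reorder: 4 must now come before 2.
Run Kahn's algorithm (break ties by smallest node id):
  initial in-degrees: [2, 0, 1, 3, 1, 2]
  ready (indeg=0): [1]
  pop 1: indeg[3]->2; indeg[4]->0; indeg[5]->1 | ready=[4] | order so far=[1]
  pop 4: indeg[0]->1; indeg[2]->0; indeg[3]->1 | ready=[2] | order so far=[1, 4]
  pop 2: indeg[3]->0 | ready=[3] | order so far=[1, 4, 2]
  pop 3: indeg[0]->0; indeg[5]->0 | ready=[0, 5] | order so far=[1, 4, 2, 3]
  pop 0: no out-edges | ready=[5] | order so far=[1, 4, 2, 3, 0]
  pop 5: no out-edges | ready=[] | order so far=[1, 4, 2, 3, 0, 5]
  Result: [1, 4, 2, 3, 0, 5]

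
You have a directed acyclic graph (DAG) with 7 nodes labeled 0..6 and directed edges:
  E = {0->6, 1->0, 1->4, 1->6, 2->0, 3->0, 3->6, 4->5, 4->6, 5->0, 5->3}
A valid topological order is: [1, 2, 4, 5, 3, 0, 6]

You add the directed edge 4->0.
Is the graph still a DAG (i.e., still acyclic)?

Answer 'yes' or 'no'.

Given toposort: [1, 2, 4, 5, 3, 0, 6]
Position of 4: index 2; position of 0: index 5
New edge 4->0: forward
Forward edge: respects the existing order. Still a DAG, same toposort still valid.
Still a DAG? yes

Answer: yes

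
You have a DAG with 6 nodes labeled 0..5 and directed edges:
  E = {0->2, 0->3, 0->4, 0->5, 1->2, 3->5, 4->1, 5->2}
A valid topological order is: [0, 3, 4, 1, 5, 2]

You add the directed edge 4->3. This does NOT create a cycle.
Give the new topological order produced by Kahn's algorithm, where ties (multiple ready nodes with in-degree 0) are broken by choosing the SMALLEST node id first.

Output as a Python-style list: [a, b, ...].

Old toposort: [0, 3, 4, 1, 5, 2]
Added edge: 4->3
Position of 4 (2) > position of 3 (1). Must reorder: 4 must now come before 3.
Run Kahn's algorithm (break ties by smallest node id):
  initial in-degrees: [0, 1, 3, 2, 1, 2]
  ready (indeg=0): [0]
  pop 0: indeg[2]->2; indeg[3]->1; indeg[4]->0; indeg[5]->1 | ready=[4] | order so far=[0]
  pop 4: indeg[1]->0; indeg[3]->0 | ready=[1, 3] | order so far=[0, 4]
  pop 1: indeg[2]->1 | ready=[3] | order so far=[0, 4, 1]
  pop 3: indeg[5]->0 | ready=[5] | order so far=[0, 4, 1, 3]
  pop 5: indeg[2]->0 | ready=[2] | order so far=[0, 4, 1, 3, 5]
  pop 2: no out-edges | ready=[] | order so far=[0, 4, 1, 3, 5, 2]
  Result: [0, 4, 1, 3, 5, 2]

Answer: [0, 4, 1, 3, 5, 2]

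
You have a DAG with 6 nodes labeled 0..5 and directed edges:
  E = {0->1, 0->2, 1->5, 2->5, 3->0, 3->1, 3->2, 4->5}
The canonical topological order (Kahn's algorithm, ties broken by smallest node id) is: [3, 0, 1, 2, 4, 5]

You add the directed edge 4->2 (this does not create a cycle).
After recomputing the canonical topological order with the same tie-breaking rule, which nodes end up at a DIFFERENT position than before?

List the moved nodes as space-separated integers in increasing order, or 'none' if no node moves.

Old toposort: [3, 0, 1, 2, 4, 5]
Added edge 4->2
Recompute Kahn (smallest-id tiebreak):
  initial in-degrees: [1, 2, 3, 0, 0, 3]
  ready (indeg=0): [3, 4]
  pop 3: indeg[0]->0; indeg[1]->1; indeg[2]->2 | ready=[0, 4] | order so far=[3]
  pop 0: indeg[1]->0; indeg[2]->1 | ready=[1, 4] | order so far=[3, 0]
  pop 1: indeg[5]->2 | ready=[4] | order so far=[3, 0, 1]
  pop 4: indeg[2]->0; indeg[5]->1 | ready=[2] | order so far=[3, 0, 1, 4]
  pop 2: indeg[5]->0 | ready=[5] | order so far=[3, 0, 1, 4, 2]
  pop 5: no out-edges | ready=[] | order so far=[3, 0, 1, 4, 2, 5]
New canonical toposort: [3, 0, 1, 4, 2, 5]
Compare positions:
  Node 0: index 1 -> 1 (same)
  Node 1: index 2 -> 2 (same)
  Node 2: index 3 -> 4 (moved)
  Node 3: index 0 -> 0 (same)
  Node 4: index 4 -> 3 (moved)
  Node 5: index 5 -> 5 (same)
Nodes that changed position: 2 4

Answer: 2 4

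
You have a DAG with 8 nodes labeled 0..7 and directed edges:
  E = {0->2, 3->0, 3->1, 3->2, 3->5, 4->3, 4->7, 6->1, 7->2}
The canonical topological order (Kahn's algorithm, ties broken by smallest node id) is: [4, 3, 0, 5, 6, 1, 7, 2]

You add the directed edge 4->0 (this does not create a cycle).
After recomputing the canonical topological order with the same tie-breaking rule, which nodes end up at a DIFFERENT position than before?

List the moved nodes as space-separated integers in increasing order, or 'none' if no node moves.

Old toposort: [4, 3, 0, 5, 6, 1, 7, 2]
Added edge 4->0
Recompute Kahn (smallest-id tiebreak):
  initial in-degrees: [2, 2, 3, 1, 0, 1, 0, 1]
  ready (indeg=0): [4, 6]
  pop 4: indeg[0]->1; indeg[3]->0; indeg[7]->0 | ready=[3, 6, 7] | order so far=[4]
  pop 3: indeg[0]->0; indeg[1]->1; indeg[2]->2; indeg[5]->0 | ready=[0, 5, 6, 7] | order so far=[4, 3]
  pop 0: indeg[2]->1 | ready=[5, 6, 7] | order so far=[4, 3, 0]
  pop 5: no out-edges | ready=[6, 7] | order so far=[4, 3, 0, 5]
  pop 6: indeg[1]->0 | ready=[1, 7] | order so far=[4, 3, 0, 5, 6]
  pop 1: no out-edges | ready=[7] | order so far=[4, 3, 0, 5, 6, 1]
  pop 7: indeg[2]->0 | ready=[2] | order so far=[4, 3, 0, 5, 6, 1, 7]
  pop 2: no out-edges | ready=[] | order so far=[4, 3, 0, 5, 6, 1, 7, 2]
New canonical toposort: [4, 3, 0, 5, 6, 1, 7, 2]
Compare positions:
  Node 0: index 2 -> 2 (same)
  Node 1: index 5 -> 5 (same)
  Node 2: index 7 -> 7 (same)
  Node 3: index 1 -> 1 (same)
  Node 4: index 0 -> 0 (same)
  Node 5: index 3 -> 3 (same)
  Node 6: index 4 -> 4 (same)
  Node 7: index 6 -> 6 (same)
Nodes that changed position: none

Answer: none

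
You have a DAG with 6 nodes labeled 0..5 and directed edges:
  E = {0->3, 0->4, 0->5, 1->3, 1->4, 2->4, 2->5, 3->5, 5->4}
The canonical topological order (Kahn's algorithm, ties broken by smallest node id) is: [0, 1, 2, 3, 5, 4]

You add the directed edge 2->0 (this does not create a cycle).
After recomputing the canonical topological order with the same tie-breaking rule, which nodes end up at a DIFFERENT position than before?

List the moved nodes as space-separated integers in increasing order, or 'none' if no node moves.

Old toposort: [0, 1, 2, 3, 5, 4]
Added edge 2->0
Recompute Kahn (smallest-id tiebreak):
  initial in-degrees: [1, 0, 0, 2, 4, 3]
  ready (indeg=0): [1, 2]
  pop 1: indeg[3]->1; indeg[4]->3 | ready=[2] | order so far=[1]
  pop 2: indeg[0]->0; indeg[4]->2; indeg[5]->2 | ready=[0] | order so far=[1, 2]
  pop 0: indeg[3]->0; indeg[4]->1; indeg[5]->1 | ready=[3] | order so far=[1, 2, 0]
  pop 3: indeg[5]->0 | ready=[5] | order so far=[1, 2, 0, 3]
  pop 5: indeg[4]->0 | ready=[4] | order so far=[1, 2, 0, 3, 5]
  pop 4: no out-edges | ready=[] | order so far=[1, 2, 0, 3, 5, 4]
New canonical toposort: [1, 2, 0, 3, 5, 4]
Compare positions:
  Node 0: index 0 -> 2 (moved)
  Node 1: index 1 -> 0 (moved)
  Node 2: index 2 -> 1 (moved)
  Node 3: index 3 -> 3 (same)
  Node 4: index 5 -> 5 (same)
  Node 5: index 4 -> 4 (same)
Nodes that changed position: 0 1 2

Answer: 0 1 2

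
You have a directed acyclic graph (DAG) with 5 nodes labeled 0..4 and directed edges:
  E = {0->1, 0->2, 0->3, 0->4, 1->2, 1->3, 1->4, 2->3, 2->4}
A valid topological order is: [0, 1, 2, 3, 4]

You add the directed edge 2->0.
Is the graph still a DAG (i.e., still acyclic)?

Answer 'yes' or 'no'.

Given toposort: [0, 1, 2, 3, 4]
Position of 2: index 2; position of 0: index 0
New edge 2->0: backward (u after v in old order)
Backward edge: old toposort is now invalid. Check if this creates a cycle.
Does 0 already reach 2? Reachable from 0: [0, 1, 2, 3, 4]. YES -> cycle!
Still a DAG? no

Answer: no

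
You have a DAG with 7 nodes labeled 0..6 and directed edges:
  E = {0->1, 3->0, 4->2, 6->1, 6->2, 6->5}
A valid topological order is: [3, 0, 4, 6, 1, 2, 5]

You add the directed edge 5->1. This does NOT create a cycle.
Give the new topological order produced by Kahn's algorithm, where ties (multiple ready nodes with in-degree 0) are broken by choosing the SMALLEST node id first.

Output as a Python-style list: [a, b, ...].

Old toposort: [3, 0, 4, 6, 1, 2, 5]
Added edge: 5->1
Position of 5 (6) > position of 1 (4). Must reorder: 5 must now come before 1.
Run Kahn's algorithm (break ties by smallest node id):
  initial in-degrees: [1, 3, 2, 0, 0, 1, 0]
  ready (indeg=0): [3, 4, 6]
  pop 3: indeg[0]->0 | ready=[0, 4, 6] | order so far=[3]
  pop 0: indeg[1]->2 | ready=[4, 6] | order so far=[3, 0]
  pop 4: indeg[2]->1 | ready=[6] | order so far=[3, 0, 4]
  pop 6: indeg[1]->1; indeg[2]->0; indeg[5]->0 | ready=[2, 5] | order so far=[3, 0, 4, 6]
  pop 2: no out-edges | ready=[5] | order so far=[3, 0, 4, 6, 2]
  pop 5: indeg[1]->0 | ready=[1] | order so far=[3, 0, 4, 6, 2, 5]
  pop 1: no out-edges | ready=[] | order so far=[3, 0, 4, 6, 2, 5, 1]
  Result: [3, 0, 4, 6, 2, 5, 1]

Answer: [3, 0, 4, 6, 2, 5, 1]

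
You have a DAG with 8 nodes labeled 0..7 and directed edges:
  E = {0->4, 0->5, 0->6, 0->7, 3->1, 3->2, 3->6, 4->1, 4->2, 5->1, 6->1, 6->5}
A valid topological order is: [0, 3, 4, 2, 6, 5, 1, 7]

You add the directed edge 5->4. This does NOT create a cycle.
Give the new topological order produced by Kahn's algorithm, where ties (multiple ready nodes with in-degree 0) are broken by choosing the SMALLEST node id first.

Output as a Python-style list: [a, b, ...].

Answer: [0, 3, 6, 5, 4, 1, 2, 7]

Derivation:
Old toposort: [0, 3, 4, 2, 6, 5, 1, 7]
Added edge: 5->4
Position of 5 (5) > position of 4 (2). Must reorder: 5 must now come before 4.
Run Kahn's algorithm (break ties by smallest node id):
  initial in-degrees: [0, 4, 2, 0, 2, 2, 2, 1]
  ready (indeg=0): [0, 3]
  pop 0: indeg[4]->1; indeg[5]->1; indeg[6]->1; indeg[7]->0 | ready=[3, 7] | order so far=[0]
  pop 3: indeg[1]->3; indeg[2]->1; indeg[6]->0 | ready=[6, 7] | order so far=[0, 3]
  pop 6: indeg[1]->2; indeg[5]->0 | ready=[5, 7] | order so far=[0, 3, 6]
  pop 5: indeg[1]->1; indeg[4]->0 | ready=[4, 7] | order so far=[0, 3, 6, 5]
  pop 4: indeg[1]->0; indeg[2]->0 | ready=[1, 2, 7] | order so far=[0, 3, 6, 5, 4]
  pop 1: no out-edges | ready=[2, 7] | order so far=[0, 3, 6, 5, 4, 1]
  pop 2: no out-edges | ready=[7] | order so far=[0, 3, 6, 5, 4, 1, 2]
  pop 7: no out-edges | ready=[] | order so far=[0, 3, 6, 5, 4, 1, 2, 7]
  Result: [0, 3, 6, 5, 4, 1, 2, 7]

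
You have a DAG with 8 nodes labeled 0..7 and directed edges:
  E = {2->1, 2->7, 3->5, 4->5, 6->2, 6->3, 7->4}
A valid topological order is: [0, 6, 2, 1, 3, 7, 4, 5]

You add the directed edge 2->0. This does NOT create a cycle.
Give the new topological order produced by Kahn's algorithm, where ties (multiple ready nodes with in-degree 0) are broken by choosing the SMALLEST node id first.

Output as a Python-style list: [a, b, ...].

Answer: [6, 2, 0, 1, 3, 7, 4, 5]

Derivation:
Old toposort: [0, 6, 2, 1, 3, 7, 4, 5]
Added edge: 2->0
Position of 2 (2) > position of 0 (0). Must reorder: 2 must now come before 0.
Run Kahn's algorithm (break ties by smallest node id):
  initial in-degrees: [1, 1, 1, 1, 1, 2, 0, 1]
  ready (indeg=0): [6]
  pop 6: indeg[2]->0; indeg[3]->0 | ready=[2, 3] | order so far=[6]
  pop 2: indeg[0]->0; indeg[1]->0; indeg[7]->0 | ready=[0, 1, 3, 7] | order so far=[6, 2]
  pop 0: no out-edges | ready=[1, 3, 7] | order so far=[6, 2, 0]
  pop 1: no out-edges | ready=[3, 7] | order so far=[6, 2, 0, 1]
  pop 3: indeg[5]->1 | ready=[7] | order so far=[6, 2, 0, 1, 3]
  pop 7: indeg[4]->0 | ready=[4] | order so far=[6, 2, 0, 1, 3, 7]
  pop 4: indeg[5]->0 | ready=[5] | order so far=[6, 2, 0, 1, 3, 7, 4]
  pop 5: no out-edges | ready=[] | order so far=[6, 2, 0, 1, 3, 7, 4, 5]
  Result: [6, 2, 0, 1, 3, 7, 4, 5]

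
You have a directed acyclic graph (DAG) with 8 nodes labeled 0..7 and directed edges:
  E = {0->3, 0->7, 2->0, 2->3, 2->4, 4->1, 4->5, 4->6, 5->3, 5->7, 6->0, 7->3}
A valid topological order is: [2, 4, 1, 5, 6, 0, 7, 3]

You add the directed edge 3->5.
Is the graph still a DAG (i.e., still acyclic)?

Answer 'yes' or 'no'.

Answer: no

Derivation:
Given toposort: [2, 4, 1, 5, 6, 0, 7, 3]
Position of 3: index 7; position of 5: index 3
New edge 3->5: backward (u after v in old order)
Backward edge: old toposort is now invalid. Check if this creates a cycle.
Does 5 already reach 3? Reachable from 5: [3, 5, 7]. YES -> cycle!
Still a DAG? no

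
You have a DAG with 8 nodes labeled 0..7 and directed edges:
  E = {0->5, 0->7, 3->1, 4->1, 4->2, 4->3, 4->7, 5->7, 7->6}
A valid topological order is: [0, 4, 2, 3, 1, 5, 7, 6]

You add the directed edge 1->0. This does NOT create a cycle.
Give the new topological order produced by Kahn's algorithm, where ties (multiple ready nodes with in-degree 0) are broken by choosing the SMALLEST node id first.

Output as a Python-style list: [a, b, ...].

Old toposort: [0, 4, 2, 3, 1, 5, 7, 6]
Added edge: 1->0
Position of 1 (4) > position of 0 (0). Must reorder: 1 must now come before 0.
Run Kahn's algorithm (break ties by smallest node id):
  initial in-degrees: [1, 2, 1, 1, 0, 1, 1, 3]
  ready (indeg=0): [4]
  pop 4: indeg[1]->1; indeg[2]->0; indeg[3]->0; indeg[7]->2 | ready=[2, 3] | order so far=[4]
  pop 2: no out-edges | ready=[3] | order so far=[4, 2]
  pop 3: indeg[1]->0 | ready=[1] | order so far=[4, 2, 3]
  pop 1: indeg[0]->0 | ready=[0] | order so far=[4, 2, 3, 1]
  pop 0: indeg[5]->0; indeg[7]->1 | ready=[5] | order so far=[4, 2, 3, 1, 0]
  pop 5: indeg[7]->0 | ready=[7] | order so far=[4, 2, 3, 1, 0, 5]
  pop 7: indeg[6]->0 | ready=[6] | order so far=[4, 2, 3, 1, 0, 5, 7]
  pop 6: no out-edges | ready=[] | order so far=[4, 2, 3, 1, 0, 5, 7, 6]
  Result: [4, 2, 3, 1, 0, 5, 7, 6]

Answer: [4, 2, 3, 1, 0, 5, 7, 6]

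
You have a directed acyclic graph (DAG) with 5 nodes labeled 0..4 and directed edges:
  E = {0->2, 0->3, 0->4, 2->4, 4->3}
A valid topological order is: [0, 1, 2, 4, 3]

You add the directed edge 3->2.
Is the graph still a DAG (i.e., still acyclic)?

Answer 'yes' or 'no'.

Answer: no

Derivation:
Given toposort: [0, 1, 2, 4, 3]
Position of 3: index 4; position of 2: index 2
New edge 3->2: backward (u after v in old order)
Backward edge: old toposort is now invalid. Check if this creates a cycle.
Does 2 already reach 3? Reachable from 2: [2, 3, 4]. YES -> cycle!
Still a DAG? no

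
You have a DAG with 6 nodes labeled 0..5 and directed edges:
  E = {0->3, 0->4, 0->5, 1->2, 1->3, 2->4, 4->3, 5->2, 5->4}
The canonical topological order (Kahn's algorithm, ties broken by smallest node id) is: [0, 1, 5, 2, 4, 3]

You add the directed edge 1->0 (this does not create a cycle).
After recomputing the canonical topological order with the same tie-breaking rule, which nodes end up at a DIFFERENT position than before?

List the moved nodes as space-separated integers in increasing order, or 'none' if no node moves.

Old toposort: [0, 1, 5, 2, 4, 3]
Added edge 1->0
Recompute Kahn (smallest-id tiebreak):
  initial in-degrees: [1, 0, 2, 3, 3, 1]
  ready (indeg=0): [1]
  pop 1: indeg[0]->0; indeg[2]->1; indeg[3]->2 | ready=[0] | order so far=[1]
  pop 0: indeg[3]->1; indeg[4]->2; indeg[5]->0 | ready=[5] | order so far=[1, 0]
  pop 5: indeg[2]->0; indeg[4]->1 | ready=[2] | order so far=[1, 0, 5]
  pop 2: indeg[4]->0 | ready=[4] | order so far=[1, 0, 5, 2]
  pop 4: indeg[3]->0 | ready=[3] | order so far=[1, 0, 5, 2, 4]
  pop 3: no out-edges | ready=[] | order so far=[1, 0, 5, 2, 4, 3]
New canonical toposort: [1, 0, 5, 2, 4, 3]
Compare positions:
  Node 0: index 0 -> 1 (moved)
  Node 1: index 1 -> 0 (moved)
  Node 2: index 3 -> 3 (same)
  Node 3: index 5 -> 5 (same)
  Node 4: index 4 -> 4 (same)
  Node 5: index 2 -> 2 (same)
Nodes that changed position: 0 1

Answer: 0 1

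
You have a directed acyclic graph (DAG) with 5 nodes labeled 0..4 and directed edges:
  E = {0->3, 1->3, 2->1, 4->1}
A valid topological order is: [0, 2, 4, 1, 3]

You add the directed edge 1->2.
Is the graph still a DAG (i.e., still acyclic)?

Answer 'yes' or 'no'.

Answer: no

Derivation:
Given toposort: [0, 2, 4, 1, 3]
Position of 1: index 3; position of 2: index 1
New edge 1->2: backward (u after v in old order)
Backward edge: old toposort is now invalid. Check if this creates a cycle.
Does 2 already reach 1? Reachable from 2: [1, 2, 3]. YES -> cycle!
Still a DAG? no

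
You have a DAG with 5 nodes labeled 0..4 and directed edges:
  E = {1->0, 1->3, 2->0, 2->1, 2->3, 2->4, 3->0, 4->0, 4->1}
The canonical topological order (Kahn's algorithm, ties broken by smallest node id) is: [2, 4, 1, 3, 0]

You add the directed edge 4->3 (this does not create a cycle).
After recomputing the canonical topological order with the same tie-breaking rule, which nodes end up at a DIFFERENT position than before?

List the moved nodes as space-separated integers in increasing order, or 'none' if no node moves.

Answer: none

Derivation:
Old toposort: [2, 4, 1, 3, 0]
Added edge 4->3
Recompute Kahn (smallest-id tiebreak):
  initial in-degrees: [4, 2, 0, 3, 1]
  ready (indeg=0): [2]
  pop 2: indeg[0]->3; indeg[1]->1; indeg[3]->2; indeg[4]->0 | ready=[4] | order so far=[2]
  pop 4: indeg[0]->2; indeg[1]->0; indeg[3]->1 | ready=[1] | order so far=[2, 4]
  pop 1: indeg[0]->1; indeg[3]->0 | ready=[3] | order so far=[2, 4, 1]
  pop 3: indeg[0]->0 | ready=[0] | order so far=[2, 4, 1, 3]
  pop 0: no out-edges | ready=[] | order so far=[2, 4, 1, 3, 0]
New canonical toposort: [2, 4, 1, 3, 0]
Compare positions:
  Node 0: index 4 -> 4 (same)
  Node 1: index 2 -> 2 (same)
  Node 2: index 0 -> 0 (same)
  Node 3: index 3 -> 3 (same)
  Node 4: index 1 -> 1 (same)
Nodes that changed position: none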